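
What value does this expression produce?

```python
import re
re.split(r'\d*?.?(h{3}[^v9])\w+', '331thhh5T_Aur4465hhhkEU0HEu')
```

['', 'hhh5', '']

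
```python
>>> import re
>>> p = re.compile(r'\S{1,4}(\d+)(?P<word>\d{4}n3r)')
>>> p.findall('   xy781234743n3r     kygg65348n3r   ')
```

[('123', '4743n3r'), ('6', '5348n3r')]

With 2 capturing groups, `findall` returns a 2-tuple per match.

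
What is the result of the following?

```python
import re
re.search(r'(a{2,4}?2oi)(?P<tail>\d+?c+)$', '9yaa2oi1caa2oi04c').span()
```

(9, 17)

This matches 2 to 4 of the literal 'a' (lazy), then the literal '2oi' (captured); then one or more of a digit (lazy), then one or more of the literal 'c' (captured as 'tail'); then anchored at the end.
`re.search` tries every starting position until one works.
The match spans [9:17] → 'aa2oi04c'.
Captured: group 1 = 'aa2oi', group 2 = '04c'.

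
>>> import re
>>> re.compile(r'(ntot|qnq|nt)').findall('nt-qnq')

One capturing group, so `findall` returns just the captured substring from each match — 2 in all.

['nt', 'qnq']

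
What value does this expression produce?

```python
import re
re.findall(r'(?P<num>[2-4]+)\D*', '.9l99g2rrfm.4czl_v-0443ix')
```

['2', '4', '443']

This matches one or more of a character in [2-4] (captured as 'num'); then zero or more of a non-digit.
Matches: at [6:12] match '2rrfm.', group 1 = '2'; at [12:19] match '4czl_v-', group 1 = '4'; at [20:25] match '443ix', group 1 = '443'.
Because there's exactly one group, `findall` drops the full match and keeps group 1 from each hit.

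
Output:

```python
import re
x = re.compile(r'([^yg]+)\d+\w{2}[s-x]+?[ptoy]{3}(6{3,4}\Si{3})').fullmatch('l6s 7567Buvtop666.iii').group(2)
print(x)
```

This matches one or more of any character except [yg] (captured); then one or more of a digit; then exactly 2 of a word character, then one or more of a character in [s-x] (lazy), then exactly 3 of one of [ptoy]; then 3 to 4 of the literal '6', then a non-whitespace character, then exactly 3 of a literal 'i' (captured).
`re.fullmatch` requires the pattern to consume the entire string.
The match spans [0:21] → 'l6s 7567Buvtop666.iii'.
Captured: group 1 = 'l6s 756', group 2 = '666.iii'.

666.iii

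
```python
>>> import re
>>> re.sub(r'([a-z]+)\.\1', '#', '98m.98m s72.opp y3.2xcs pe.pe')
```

'98m.98m s72.opp y3.2xcs #'

The backreference `\1` re-matches whatever the first group consumed, character for character.
Matches: at [24:29] → 'pe.pe'.
`sub` substitutes '#' at each match site.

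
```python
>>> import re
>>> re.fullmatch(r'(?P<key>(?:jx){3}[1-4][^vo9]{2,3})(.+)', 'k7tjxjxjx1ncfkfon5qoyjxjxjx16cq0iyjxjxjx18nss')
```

None

`re.fullmatch` is like wrapping the pattern in `^…$` (in single-line mode).
Here the pattern can't cover the whole string, so the call returns None.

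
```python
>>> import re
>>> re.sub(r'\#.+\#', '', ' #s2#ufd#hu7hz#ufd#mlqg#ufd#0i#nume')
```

' nume'

Each match is replaced by ''.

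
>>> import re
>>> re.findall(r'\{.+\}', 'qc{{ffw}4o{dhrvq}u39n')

Scanning left to right: at [2:17] → '{{ffw}4o{dhrvq}'.
No capturing groups, so `findall` returns the 1 full match string.

['{{ffw}4o{dhrvq}']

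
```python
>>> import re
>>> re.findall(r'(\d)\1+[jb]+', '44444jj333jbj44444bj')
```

`\1` has to match the exact text group 1 already captured.
Scanning left to right: at [0:7] match '44444jj', group 1 = '4'; at [7:13] match '333jbj', group 1 = '3'; at [13:20] match '44444bj', group 1 = '4'.
With a single group, `findall` returns only what that group captured — 3 items.

['4', '3', '4']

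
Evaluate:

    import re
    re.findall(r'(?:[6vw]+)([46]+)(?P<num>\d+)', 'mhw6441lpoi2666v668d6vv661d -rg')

`findall` packs the 2 group values into a tuple for every match.

[('44', '1'), ('6', '8'), ('6', '1')]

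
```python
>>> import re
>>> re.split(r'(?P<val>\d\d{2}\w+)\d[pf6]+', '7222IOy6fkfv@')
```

['', '7222IOy', 'kfv@']

Pattern: a digit, then exactly 2 of a digit, then one or more of a word character (captured as 'val'); then a digit, then one or more of one of [pf6].
Matches to split on: at [0:9] → '7222IOy6f'.
`re.split` interleaves the captured-group text with the surrounding fragments.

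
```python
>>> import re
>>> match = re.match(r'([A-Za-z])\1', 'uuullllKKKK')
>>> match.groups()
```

('u',)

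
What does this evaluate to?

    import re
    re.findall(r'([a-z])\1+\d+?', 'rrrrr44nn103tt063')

`\1` has to match the exact text group 1 already captured.
Scanning left to right: at [0:6] match 'rrrrr4', group 1 = 'r'; at [7:10] match 'nn1', group 1 = 'n'; at [12:15] match 'tt0', group 1 = 't'.
Because there's exactly one group, `findall` drops the full match and keeps group 1 from each hit.

['r', 'n', 't']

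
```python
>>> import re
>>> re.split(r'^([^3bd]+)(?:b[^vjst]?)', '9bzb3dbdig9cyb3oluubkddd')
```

['', '9', 'b3dbdig9cyb3oluubkddd']

The pattern matches anchored at the start of the string; then one or more of any character except [3bd] (captured); then the literal 'b', then optionally any character except [vjst] (non-capturing group).
Matches to split on: at [0:3] → '9bz'.
`re.split` interleaves the captured-group text with the surrounding fragments.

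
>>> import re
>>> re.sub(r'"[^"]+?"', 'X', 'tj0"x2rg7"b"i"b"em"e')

Every occurrence is swapped for 'X'.

'tj0XbXbXe'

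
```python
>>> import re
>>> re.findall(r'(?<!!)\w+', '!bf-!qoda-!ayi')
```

['f', 'oda', 'yi']

Because the assertion is negative and zero-width, positions next to the forbidden text are skipped.
With no groups in the pattern, `findall` gives back each whole match — 3 here.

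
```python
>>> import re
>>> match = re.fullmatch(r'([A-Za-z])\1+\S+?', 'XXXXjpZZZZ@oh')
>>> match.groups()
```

`\1` is not a pattern — it's the concrete string captured by group 1, re-applied verbatim.
`re.fullmatch` is like wrapping the pattern in `^…$` (in single-line mode).
The match spans [0:13] → 'XXXXjpZZZZ@oh'.
Captured: group 1 = 'X'.

('X',)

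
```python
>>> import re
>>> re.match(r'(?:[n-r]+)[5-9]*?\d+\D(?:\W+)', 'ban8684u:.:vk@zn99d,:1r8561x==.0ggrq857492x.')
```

None

This matches one or more of a character in [n-r] (non-capturing group); then zero or more of a character in [5-9] (lazy), then one or more of a digit, then a non-digit; then one or more of a non-word character (non-capturing group).
With `match`, the pattern is implicitly anchored at the beginning.
Here the pattern fails at index 0, so the call returns None.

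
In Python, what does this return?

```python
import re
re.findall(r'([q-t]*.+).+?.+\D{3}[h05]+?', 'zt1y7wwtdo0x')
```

Pattern: zero or more of a character in [q-t], then one or more of any character (captured); then one or more of any character (lazy), then one or more of any character, then exactly 3 of a non-digit; then one or more of one of [h05] (lazy).
Walking the string: at [0:11] match 'zt1y7wwtdo0', group 1 = 'zt1y7'.
`findall` collects group 1 from the one match (1 total).

['zt1y7']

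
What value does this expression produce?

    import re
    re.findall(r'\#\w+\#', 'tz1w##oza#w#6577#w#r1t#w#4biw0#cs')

No capturing groups, so `findall` returns the 4 full match strings.

['#oza#', '#6577#', '#r1t#', '#4biw0#']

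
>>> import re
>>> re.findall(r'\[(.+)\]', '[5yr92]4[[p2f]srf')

Scanning left to right: at [0:14] match '[5yr92]4[[p2f]', group 1 = '5yr92]4[[p2f'.
`findall` collects group 1 from the one match (1 total).

['5yr92]4[[p2f']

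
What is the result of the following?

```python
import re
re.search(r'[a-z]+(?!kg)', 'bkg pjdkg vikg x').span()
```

(0, 3)

The negative lookaround is zero-width — it rules out positions where the adjacent text would match, without consuming anything.
`re.search` tries every starting position until one works.
The match spans [0:3] → 'bkg'.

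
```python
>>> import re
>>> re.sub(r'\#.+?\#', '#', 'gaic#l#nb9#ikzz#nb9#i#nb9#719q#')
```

'gaic#nb9#nb9#nb9#'

A non-greedy quantifier consumes as few characters as it can — just enough that the remainder of the pattern still matches from where it stops; whatever follows it matches normally.
Matches: at [4:7] → '#l#'; at [10:16] → '#ikzz#'; at [19:22] → '#i#'; at [25:31] → '#719q#'.
`sub` substitutes '#' at each match site.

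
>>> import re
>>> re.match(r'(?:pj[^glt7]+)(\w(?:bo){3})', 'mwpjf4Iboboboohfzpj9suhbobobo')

Pattern: the literal 'pj', then one or more of any character except [glt7] (non-capturing group); then a word character, then the literal 'bo' repeated 3 times (captured).
`match` is anchored at position 0; if the pattern doesn't fit there, it returns None.
Here position 0 doesn't satisfy it, so the call returns None.

None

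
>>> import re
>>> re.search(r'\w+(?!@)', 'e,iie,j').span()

(0, 1)

The negative lookahead/lookbehind blocks any match where the forbidden context is present.
`re.search` scans for the first position where the pattern succeeds.
The match spans [0:1] → 'e'.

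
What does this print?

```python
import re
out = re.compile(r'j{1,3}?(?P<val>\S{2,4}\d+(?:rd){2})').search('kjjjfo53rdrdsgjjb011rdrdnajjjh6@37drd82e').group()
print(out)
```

jjjfo53rdrd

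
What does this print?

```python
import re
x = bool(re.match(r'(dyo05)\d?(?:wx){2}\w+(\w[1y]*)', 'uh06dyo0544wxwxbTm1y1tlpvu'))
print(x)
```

False

`re.match` only tries the pattern at the start of the string.
Here the string doesn't start with a match, so the call returns None, and `bool(None)` is False.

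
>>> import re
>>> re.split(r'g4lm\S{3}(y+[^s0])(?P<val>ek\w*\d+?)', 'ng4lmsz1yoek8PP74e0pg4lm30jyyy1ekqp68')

Pattern: the literal 'g4', then the literal 'lm', then exactly 3 of a non-whitespace character; then one or more of the literal 'y', then any character except [s0] (captured); then the literal 'ek', then zero or more of a word character, then one or more of a digit (lazy) (captured as 'val').
`re.split` interleaves the captured-group text with the surrounding fragments.

['n', 'yo', 'ek8PP74e0pg4lm30jyyy1ekqp68', '']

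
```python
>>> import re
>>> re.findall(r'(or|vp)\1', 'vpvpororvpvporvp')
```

['vp', 'or', 'vp']

After group 1 captures some text, `\1` only succeeds where that same text appears again.
Walking the string: at [0:4] match 'vpvp', group 1 = 'vp'; at [4:8] match 'oror', group 1 = 'or'; at [8:12] match 'vpvp', group 1 = 'vp'.
`findall` collects group 1 from each match (3 total).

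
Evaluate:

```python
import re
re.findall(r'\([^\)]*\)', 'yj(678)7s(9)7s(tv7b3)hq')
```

['(678)', '(9)', '(tv7b3)']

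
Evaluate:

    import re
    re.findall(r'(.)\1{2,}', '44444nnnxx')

The backreference `\1` re-matches whatever the first group consumed, character for character.
With a single group, `findall` returns only what that group captured — 2 items.

['4', 'n']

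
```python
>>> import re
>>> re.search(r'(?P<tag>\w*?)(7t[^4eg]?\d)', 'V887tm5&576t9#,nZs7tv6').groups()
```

('V88', '7tm5')

The pattern matches zero or more of a word character (lazy) (captured as 'tag'); then the literal '7t', then optionally any character except [4eg], then a digit (captured).
Unlike `match`, `search` isn't anchored — it looks for the pattern anywhere in the string.
The match spans [0:7] → 'V887tm5'.
Captured: group 1 = 'V88', group 2 = '7tm5'.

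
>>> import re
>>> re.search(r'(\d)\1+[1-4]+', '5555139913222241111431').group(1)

The match spans [0:6] → '555513'.
Captured: group 1 = '5'.

'5'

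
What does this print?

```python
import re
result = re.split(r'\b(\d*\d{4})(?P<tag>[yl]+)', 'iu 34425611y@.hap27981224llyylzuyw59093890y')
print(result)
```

`re.split` interleaves the captured-group text with the surrounding fragments.

['iu ', '34425611', 'y', '@.hap27981224llyylzuyw59093890y']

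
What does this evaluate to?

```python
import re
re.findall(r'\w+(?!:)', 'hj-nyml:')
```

The negative lookahead/lookbehind blocks any match where the forbidden context is present.
Walking the string: at [0:2] → 'hj'; at [3:6] → 'nym'.
`findall` yields the raw match text (2 of them) because the pattern has no groups.

['hj', 'nym']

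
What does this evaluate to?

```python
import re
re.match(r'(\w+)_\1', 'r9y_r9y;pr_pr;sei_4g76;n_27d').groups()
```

The match spans [0:7] → 'r9y_r9y'.
Captured: group 1 = 'r9y'.

('r9y',)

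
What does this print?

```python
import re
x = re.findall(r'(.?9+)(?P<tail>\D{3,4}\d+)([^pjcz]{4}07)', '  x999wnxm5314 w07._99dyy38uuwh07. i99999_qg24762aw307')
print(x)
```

This matches optionally any character, then one or more of a literal '9' (captured); then 3 to 4 of a non-digit, then one or more of a digit (captured as 'tail'); then exactly 4 of any character except [pjcz], then the literal '07' (captured).
Walking the string: at [2:18] match 'x999wnxm5314 w07', groups = ('x999', 'wnxm53', '14 w07'); at [19:33] match '_99dyy38uuwh07', groups = ('_99', 'dyy38', 'uuwh07'); at [35:54] match 'i99999_qg24762aw307', groups = ('i99999', '_qg2476', '2aw307').
With 3 capturing groups, `findall` returns a 3-tuple per match.

[('x999', 'wnxm53', '14 w07'), ('_99', 'dyy38', 'uuwh07'), ('i99999', '_qg2476', '2aw307')]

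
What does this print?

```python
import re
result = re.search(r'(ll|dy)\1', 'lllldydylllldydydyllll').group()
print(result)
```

llll

A backreference is literal: `\1` must see the identical characters the first group matched.
The match spans [0:4] → 'llll'.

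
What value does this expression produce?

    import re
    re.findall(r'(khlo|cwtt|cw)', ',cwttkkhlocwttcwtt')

['cwtt', 'khlo', 'cwtt', 'cwtt']

Branches in `(...|...)` are attempted left-to-right; the first branch that allows the whole pattern to succeed is taken.
One capturing group, so `findall` returns just the captured substring from each match — 4 in all.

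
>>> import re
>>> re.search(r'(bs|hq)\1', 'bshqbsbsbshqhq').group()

The backreference `\1` re-matches whatever the first group consumed, character for character.
The match spans [4:8] → 'bsbs'.

'bsbs'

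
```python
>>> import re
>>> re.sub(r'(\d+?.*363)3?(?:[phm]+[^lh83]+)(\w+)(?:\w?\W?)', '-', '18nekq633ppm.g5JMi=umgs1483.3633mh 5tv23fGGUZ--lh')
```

`sub` substitutes '-' at each match site.

'--lh'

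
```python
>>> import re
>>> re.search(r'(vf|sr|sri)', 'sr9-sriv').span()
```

`re.search` tries every starting position until one works.
The match spans [0:2] → 'sr'.
Captured: group 1 = 'sr'.

(0, 2)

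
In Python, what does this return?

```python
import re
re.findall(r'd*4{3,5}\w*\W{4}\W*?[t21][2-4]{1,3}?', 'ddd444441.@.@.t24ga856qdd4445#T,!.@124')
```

['ddd444441.@.@.t2']

With no groups in the pattern, `findall` gives back each whole match — 1 here.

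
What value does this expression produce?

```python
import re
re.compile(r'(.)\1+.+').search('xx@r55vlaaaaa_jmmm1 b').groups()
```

The match spans [0:21] → 'xx@r55vlaaaaa_jmmm1 b'.
Captured: group 1 = 'x'.

('x',)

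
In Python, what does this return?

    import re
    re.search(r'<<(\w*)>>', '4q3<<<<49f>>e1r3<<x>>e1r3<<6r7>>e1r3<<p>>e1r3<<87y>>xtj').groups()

('49f',)

`search` walks the string left to right and returns the first match it finds.
The match spans [5:12] → '<<49f>>'.
Captured: group 1 = '49f'.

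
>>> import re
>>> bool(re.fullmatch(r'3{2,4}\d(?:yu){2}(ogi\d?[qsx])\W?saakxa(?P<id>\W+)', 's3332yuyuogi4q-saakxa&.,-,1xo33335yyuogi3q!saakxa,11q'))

This matches 2 to 4 of the literal '3', then a digit, then the literal 'yu' repeated 2 times; then the literal 'ogi', then optionally a digit, then one of [qsx] (captured); then optionally a non-word character, then the literal 'saa', then the literal 'kxa'; then one or more of a non-word character (captured as 'id').
For `fullmatch`, every character of the input must be accounted for by the pattern.
Here the pattern can't cover the whole string, so the call returns None, and `bool(None)` is False.

False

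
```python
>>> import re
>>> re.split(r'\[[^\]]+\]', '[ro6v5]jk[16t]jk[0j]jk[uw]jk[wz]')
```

['', 'jk', 'jk', 'jk', 'jk', '']

Matches to split on: at [0:7] → '[ro6v5]'; at [9:14] → '[16t]'; at [16:20] → '[0j]'; at [22:26] → '[uw]'; at [28:32] → '[wz]'.
Splitting on the pattern gives 6 pieces.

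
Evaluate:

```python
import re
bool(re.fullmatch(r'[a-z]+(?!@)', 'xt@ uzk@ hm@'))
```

`re.fullmatch` requires the pattern to consume the entire string.
Here there's no way to consume every character, so the call returns None, and `bool(None)` is False.

False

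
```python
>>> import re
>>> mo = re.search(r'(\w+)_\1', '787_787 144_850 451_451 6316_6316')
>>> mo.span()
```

(0, 7)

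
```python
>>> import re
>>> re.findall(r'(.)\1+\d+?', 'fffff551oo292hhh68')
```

['f', 'o', 'h']

`\1` is not a pattern — it's the concrete string captured by group 1, re-applied verbatim.
Walking the string: at [0:6] match 'fffff5', group 1 = 'f'; at [8:11] match 'oo2', group 1 = 'o'; at [13:17] match 'hhh6', group 1 = 'h'.
Because there's exactly one group, `findall` drops the full match and keeps group 1 from each hit.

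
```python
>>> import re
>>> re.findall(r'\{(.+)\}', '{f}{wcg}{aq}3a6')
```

['f}{wcg}{aq']

Because there's exactly one group, `findall` drops the full match and keeps group 1 from the one hit.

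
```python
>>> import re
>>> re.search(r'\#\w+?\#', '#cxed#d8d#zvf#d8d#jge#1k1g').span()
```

(0, 6)

`re.search` tries every starting position until one works.
The match spans [0:6] → '#cxed#'.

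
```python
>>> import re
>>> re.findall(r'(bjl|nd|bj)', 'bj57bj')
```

One capturing group, so `findall` returns just the captured substring from each match — 2 in all.

['bj', 'bj']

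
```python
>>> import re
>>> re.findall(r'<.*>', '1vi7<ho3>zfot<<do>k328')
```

Scanning left to right: at [4:18] → '<ho3>zfot<<do>'.
With no groups in the pattern, `findall` gives back each whole match — 1 here.

['<ho3>zfot<<do>']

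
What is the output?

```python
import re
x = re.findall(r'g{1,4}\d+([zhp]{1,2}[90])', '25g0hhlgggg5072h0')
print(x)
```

Pattern: 1 to 4 of a literal 'g', then one or more of a digit; then 1 to 2 of one of [zhp], then one of [90] (captured).
Walking the string: at [7:17] match 'gggg5072h0', group 1 = 'h0'.
`findall` collects group 1 from the one match (1 total).

['h0']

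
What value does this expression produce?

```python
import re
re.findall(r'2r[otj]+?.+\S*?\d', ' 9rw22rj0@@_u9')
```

['2rj0@@_u9']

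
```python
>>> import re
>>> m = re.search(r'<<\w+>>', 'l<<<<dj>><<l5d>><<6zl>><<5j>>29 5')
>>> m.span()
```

(3, 9)

`re.search` scans for the first position where the pattern succeeds.
The match spans [3:9] → '<<dj>>'.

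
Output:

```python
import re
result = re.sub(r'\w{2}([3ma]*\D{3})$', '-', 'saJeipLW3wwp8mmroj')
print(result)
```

saJeipLW3ww-

`sub` substitutes '-' at each match site.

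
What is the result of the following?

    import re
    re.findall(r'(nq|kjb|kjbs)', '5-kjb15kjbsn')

Branches in `(...|...)` are attempted left-to-right; the first branch that allows the whole pattern to succeed is taken.
Walking the string: at [2:5] match 'kjb', group 1 = 'kjb'; at [7:10] match 'kjb', group 1 = 'kjb'.
`findall` collects group 1 from each match (2 total).

['kjb', 'kjb']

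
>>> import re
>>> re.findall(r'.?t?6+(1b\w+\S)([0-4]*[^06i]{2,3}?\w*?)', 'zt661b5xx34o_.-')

[('1b5xx34o_', '.-')]

2 groups means the one result is a tuple of 2 captured strings — 1 here.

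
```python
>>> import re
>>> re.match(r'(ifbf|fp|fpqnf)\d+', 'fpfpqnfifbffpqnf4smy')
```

With `match`, the pattern is implicitly anchored at the beginning.
Here the pattern fails at index 0, so the call returns None.

None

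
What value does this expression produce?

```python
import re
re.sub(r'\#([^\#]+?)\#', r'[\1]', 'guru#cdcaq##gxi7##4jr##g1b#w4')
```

'guru[cdcaq][gxi7][4jr][g1b]w4'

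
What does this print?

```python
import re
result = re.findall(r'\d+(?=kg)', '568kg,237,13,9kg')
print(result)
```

['568', '9']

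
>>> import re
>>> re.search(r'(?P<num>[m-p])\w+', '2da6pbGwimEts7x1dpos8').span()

(4, 21)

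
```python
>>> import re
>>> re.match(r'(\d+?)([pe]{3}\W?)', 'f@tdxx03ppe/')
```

None

Pattern: one or more of a digit (lazy) (captured); then exactly 3 of one of [pe], then optionally a non-word character (captured).
With `match`, the pattern is implicitly anchored at the beginning.
Here the string doesn't start with a match, so the call returns None.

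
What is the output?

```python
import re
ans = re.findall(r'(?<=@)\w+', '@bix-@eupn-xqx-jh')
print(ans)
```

Because the assertion is zero-width, the text it checks is not consumed and won't appear in the result.
Since nothing is captured, `findall` lists the 2 matched substrings directly.

['bix', 'eupn']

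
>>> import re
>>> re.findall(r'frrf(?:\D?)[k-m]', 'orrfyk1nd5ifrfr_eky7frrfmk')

This matches a literal 'f', then the literal 'rrf'; then optionally a non-digit (non-capturing group); then a character in [k-m].
Walking the string: at [20:26] → 'frrfmk'.
Since nothing is captured, `findall` lists the 1 matched substring directly.

['frrfmk']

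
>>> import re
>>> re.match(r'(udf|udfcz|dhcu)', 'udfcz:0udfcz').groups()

Branches in `(...|...)` are attempted left-to-right; the first branch that allows the whole pattern to succeed is taken.
`re.match` won't scan ahead — the pattern has to work from the very first character.
The match spans [0:3] → 'udf'.
Captured: group 1 = 'udf'.

('udf',)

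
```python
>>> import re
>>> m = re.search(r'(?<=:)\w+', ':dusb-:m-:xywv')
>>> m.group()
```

The lookaround is zero-width — it requires the adjacent text to match without consuming it, so the asserted text isn't part of the match.
The match spans [1:5] → 'dusb'.

'dusb'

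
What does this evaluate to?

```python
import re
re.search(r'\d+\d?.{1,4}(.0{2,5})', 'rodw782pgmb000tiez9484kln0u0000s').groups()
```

This matches one or more of a digit, then optionally a digit, then 1 to 4 of any character; then any character, then 2 to 5 of a literal '0' (captured).
Unlike `match`, `search` isn't anchored — it looks for the pattern anywhere in the string.
The match spans [4:14] → '782pgmb000'.
Captured: group 1 = '000'.

('000',)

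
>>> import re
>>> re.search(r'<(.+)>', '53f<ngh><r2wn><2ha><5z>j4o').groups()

`re.search` tries every starting position until one works.
The match spans [3:23] → '<ngh><r2wn><2ha><5z>'.
Captured: group 1 = 'ngh><r2wn><2ha><5z'.

('ngh><r2wn><2ha><5z',)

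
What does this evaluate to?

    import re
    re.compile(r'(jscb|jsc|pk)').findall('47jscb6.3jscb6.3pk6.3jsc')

Alternation isn't longest-match — the leftmost alternative that fits at this position is chosen.
Scanning left to right: at [2:6] match 'jscb', group 1 = 'jscb'; at [9:13] match 'jscb', group 1 = 'jscb'; at [16:18] match 'pk', group 1 = 'pk'; at [21:24] match 'jsc', group 1 = 'jsc'.
One capturing group, so `findall` returns just the captured substring from each match — 4 in all.

['jscb', 'jscb', 'pk', 'jsc']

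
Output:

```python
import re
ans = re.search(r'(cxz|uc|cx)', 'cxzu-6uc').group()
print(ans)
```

cxz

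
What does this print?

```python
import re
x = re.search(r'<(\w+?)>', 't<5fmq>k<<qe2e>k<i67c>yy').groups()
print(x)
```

('5fmq',)

Unlike `match`, `search` isn't anchored — it looks for the pattern anywhere in the string.
The match spans [1:7] → '<5fmq>'.
Captured: group 1 = '5fmq'.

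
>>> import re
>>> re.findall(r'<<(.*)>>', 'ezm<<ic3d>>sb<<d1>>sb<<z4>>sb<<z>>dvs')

['ic3d>>sb<<d1>>sb<<z4>>sb<<z']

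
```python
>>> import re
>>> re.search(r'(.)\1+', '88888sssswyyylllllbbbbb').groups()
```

('8',)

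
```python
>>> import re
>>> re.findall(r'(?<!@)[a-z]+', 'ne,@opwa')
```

['ne', 'pwa']

A negative assertion filters positions out without eating any characters.
Scanning left to right: at [0:2] → 'ne'; at [5:8] → 'pwa'.
With no groups in the pattern, `findall` gives back each whole match — 2 here.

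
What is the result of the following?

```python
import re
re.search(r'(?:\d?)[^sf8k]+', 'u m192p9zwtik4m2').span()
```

The pattern matches optionally a digit (non-capturing group); then one or more of any character except [sf8k].
`re.search` tries every starting position until one works.
The match spans [0:12] → 'u m192p9zwti'.

(0, 12)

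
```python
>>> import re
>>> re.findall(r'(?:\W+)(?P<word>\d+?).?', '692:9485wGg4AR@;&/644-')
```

['9', '6']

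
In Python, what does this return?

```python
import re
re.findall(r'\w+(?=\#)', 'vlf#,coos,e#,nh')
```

['vlf', 'e']

Because the assertion is zero-width, the text it checks is not consumed and won't appear in the result.
Scanning left to right: at [0:3] → 'vlf'; at [10:11] → 'e'.
`findall` yields the raw match text (2 of them) because the pattern has no groups.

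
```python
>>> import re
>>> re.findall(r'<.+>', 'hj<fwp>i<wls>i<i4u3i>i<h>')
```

Scanning left to right: at [2:25] → '<fwp>i<wls>i<i4u3i>i<h>'.
With no groups in the pattern, `findall` gives back each whole match — 1 here.

['<fwp>i<wls>i<i4u3i>i<h>']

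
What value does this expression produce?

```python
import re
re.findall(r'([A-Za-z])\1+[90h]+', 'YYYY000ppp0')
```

['Y', 'p']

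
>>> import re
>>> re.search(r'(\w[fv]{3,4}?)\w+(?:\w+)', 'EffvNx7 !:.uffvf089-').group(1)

'Effv'

The match spans [0:7] → 'EffvNx7'.
Captured: group 1 = 'Effv'.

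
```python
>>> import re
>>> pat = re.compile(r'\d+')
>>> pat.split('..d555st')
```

['..d', 'st']

The pattern matches one or more of a digit.
Matches to split on: at [3:6] → '555'.
`split` removes every match and returns the 2 fragments in between.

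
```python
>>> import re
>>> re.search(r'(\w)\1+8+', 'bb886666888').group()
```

'bb88'

A backreference is literal: `\1` must see the identical characters the first group matched.
Unlike `match`, `search` isn't anchored — it looks for the pattern anywhere in the string.
The match spans [0:4] → 'bb88'.
Captured: group 1 = 'b'.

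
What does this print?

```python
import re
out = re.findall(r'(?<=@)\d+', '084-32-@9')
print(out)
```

['9']

Because the assertion is zero-width, the text it checks is not consumed and won't appear in the result.
Scanning left to right: at [8:9] → '9'.
With no groups in the pattern, `findall` gives back each whole match — 1 here.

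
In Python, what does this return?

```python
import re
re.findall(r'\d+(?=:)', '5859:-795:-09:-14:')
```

The `(?=…)`/`(?<=…)` assertion just peeks at neighbouring text; it doesn't advance the match position.
Matches: at [0:4] → '5859'; at [6:9] → '795'; at [11:13] → '09'; at [15:17] → '14'.
No capturing groups, so `findall` returns the 4 full match strings.

['5859', '795', '09', '14']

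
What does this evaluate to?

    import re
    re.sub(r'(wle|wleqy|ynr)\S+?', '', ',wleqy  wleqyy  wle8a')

`|` is ordered: at each position the engine commits to the first alternative that works.
Each match is replaced by ''.

',y  yy  a'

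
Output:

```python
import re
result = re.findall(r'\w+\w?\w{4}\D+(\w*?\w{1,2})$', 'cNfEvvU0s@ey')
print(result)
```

['y']

With a single group, `findall` returns only what that group captured — 1 item.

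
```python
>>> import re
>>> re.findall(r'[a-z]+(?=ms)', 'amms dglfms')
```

['am', 'dglf']

Lookahead/lookbehind check context without consuming it, so the matched span excludes the asserted characters.
With no groups in the pattern, `findall` gives back each whole match — 2 here.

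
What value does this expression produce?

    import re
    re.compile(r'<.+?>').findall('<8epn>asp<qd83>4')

['<8epn>', '<qd83>']

A `+?`/`*?`/`{m,n}?` starts at its minimum and grows only as far as needed for what follows to match.
No capturing groups, so `findall` returns the 2 full match strings.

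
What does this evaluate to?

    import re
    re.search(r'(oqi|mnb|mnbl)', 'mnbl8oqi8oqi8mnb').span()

(0, 3)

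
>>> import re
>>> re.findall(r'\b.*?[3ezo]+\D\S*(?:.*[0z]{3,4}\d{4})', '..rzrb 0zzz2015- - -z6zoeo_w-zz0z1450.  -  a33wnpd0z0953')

['rzrb 0zzz2015- - -z6zoeo_w-zz0z1450']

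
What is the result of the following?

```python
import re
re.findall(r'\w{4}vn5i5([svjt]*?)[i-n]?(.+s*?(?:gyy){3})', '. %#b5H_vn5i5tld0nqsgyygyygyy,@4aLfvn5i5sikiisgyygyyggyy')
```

[('', 'tld0nqsgyygyygyy')]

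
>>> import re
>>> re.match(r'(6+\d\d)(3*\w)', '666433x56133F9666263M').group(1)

'66643'

The match spans [0:7] → '666433x'.
Captured: group 1 = '66643', group 2 = '3x'.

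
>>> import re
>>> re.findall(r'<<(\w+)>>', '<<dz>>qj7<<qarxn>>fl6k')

Scanning left to right: at [0:6] match '<<dz>>', group 1 = 'dz'; at [9:18] match '<<qarxn>>', group 1 = 'qarxn'.
One capturing group, so `findall` returns just the captured substring from each match — 2 in all.

['dz', 'qarxn']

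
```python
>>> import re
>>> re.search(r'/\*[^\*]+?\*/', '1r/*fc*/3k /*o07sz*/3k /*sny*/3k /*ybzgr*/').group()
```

The match spans [2:8] → '/*fc*/'.

'/*fc*/'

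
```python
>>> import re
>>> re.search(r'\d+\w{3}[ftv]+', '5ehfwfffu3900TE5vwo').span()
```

The pattern matches one or more of a digit, then exactly 3 of a word character; then one or more of one of [ftv].
`search` walks the string left to right and returns the first match it finds.
The match spans [9:17] → '3900TE5v'.

(9, 17)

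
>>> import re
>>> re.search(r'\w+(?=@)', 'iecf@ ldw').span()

(0, 4)

The positive lookaround only admits positions where the adjacent text matches; those characters stay outside the span.
Unlike `match`, `search` isn't anchored — it looks for the pattern anywhere in the string.
The match spans [0:4] → 'iecf'.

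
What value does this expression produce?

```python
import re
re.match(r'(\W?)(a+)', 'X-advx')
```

The pattern matches optionally a non-word character (captured); then one or more of a literal 'a' (captured).
`re.match` won't scan ahead — the pattern has to work from the very first character.
Here the pattern fails at index 0, so the call returns None.

None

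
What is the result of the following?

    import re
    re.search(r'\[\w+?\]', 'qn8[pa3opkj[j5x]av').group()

`search` walks the string left to right and returns the first match it finds.
The match spans [11:16] → '[j5x]'.

'[j5x]'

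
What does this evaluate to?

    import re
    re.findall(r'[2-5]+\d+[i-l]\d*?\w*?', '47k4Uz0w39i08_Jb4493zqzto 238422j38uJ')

['47k', '39i', '238422j']

The pattern matches one or more of a character in [2-5]; then one or more of a digit, then a character in [i-l]; then zero or more of a digit (lazy), then zero or more of a word character (lazy).
Lazy quantifiers expand one character at a time until the remainder of the pattern can match.
Matches: at [0:3] → '47k'; at [8:11] → '39i'; at [26:33] → '238422j'.
With no groups in the pattern, `findall` gives back each whole match — 3 here.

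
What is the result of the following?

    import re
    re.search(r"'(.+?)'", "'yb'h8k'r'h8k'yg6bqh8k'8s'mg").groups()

('yb',)

The match spans [0:4] → "'yb'".
Captured: group 1 = 'yb'.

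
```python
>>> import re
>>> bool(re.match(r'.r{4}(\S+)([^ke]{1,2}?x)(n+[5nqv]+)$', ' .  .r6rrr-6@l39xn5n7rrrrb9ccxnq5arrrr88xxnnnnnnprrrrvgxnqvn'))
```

False

`re.match` only tries the pattern at the start of the string.
Here the string doesn't start with a match, so the call returns None, and `bool(None)` is False.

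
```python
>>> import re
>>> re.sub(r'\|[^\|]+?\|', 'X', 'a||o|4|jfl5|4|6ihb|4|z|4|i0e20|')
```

Matches: at [2:5] → '|o|'; at [6:12] → '|jfl5|'; at [13:19] → '|6ihb|'; at [20:23] → '|z|'; at [24:31] → '|i0e20|'.
`sub` substitutes 'X' at each match site.

'a|X4X4X4X4X'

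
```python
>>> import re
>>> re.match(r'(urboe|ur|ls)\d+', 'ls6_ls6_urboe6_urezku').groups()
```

('ls',)

The match spans [0:3] → 'ls6'.
Captured: group 1 = 'ls'.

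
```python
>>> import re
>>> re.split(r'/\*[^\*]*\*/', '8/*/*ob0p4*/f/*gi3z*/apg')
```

['8/*', 'f', 'apg']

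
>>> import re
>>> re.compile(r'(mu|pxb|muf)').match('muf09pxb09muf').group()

`re.match` won't scan ahead — the pattern has to work from the very first character.
The match spans [0:2] → 'mu'.

'mu'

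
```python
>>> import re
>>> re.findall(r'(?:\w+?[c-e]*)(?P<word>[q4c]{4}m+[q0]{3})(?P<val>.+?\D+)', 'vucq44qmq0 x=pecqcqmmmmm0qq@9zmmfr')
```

[('cqcqmmmmm0qq', '@9zmmfr')]

This matches one or more of a word character (lazy), then zero or more of a character in [c-e] (non-capturing group); then exactly 4 of one of [q4c], then one or more of the literal 'm', then exactly 3 of one of [q0] (captured as 'word'); then one or more of any character (lazy), then one or more of a non-digit (captured as 'val').
Matches: at [13:34] match 'pecqcqmmmmm0qq@9zmmfr', groups = ('cqcqmmmmm0qq', '@9zmmfr').
2 groups means the one result is a tuple of 2 captured strings — 1 here.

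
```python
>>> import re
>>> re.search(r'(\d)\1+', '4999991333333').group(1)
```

'9'

The match spans [1:6] → '99999'.
Captured: group 1 = '9'.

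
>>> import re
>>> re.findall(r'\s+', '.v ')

Since nothing is captured, `findall` lists the 1 matched substring directly.

[' ']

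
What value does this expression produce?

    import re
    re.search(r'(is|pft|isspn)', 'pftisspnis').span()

(0, 3)

`re.search` tries every starting position until one works.
The match spans [0:3] → 'pft'.
Captured: group 1 = 'pft'.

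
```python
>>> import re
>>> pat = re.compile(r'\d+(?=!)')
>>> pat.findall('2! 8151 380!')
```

['2', '380']

The lookaround is zero-width — it requires the adjacent text to match without consuming it, so the asserted text isn't part of the match.
No capturing groups, so `findall` returns the 2 full match strings.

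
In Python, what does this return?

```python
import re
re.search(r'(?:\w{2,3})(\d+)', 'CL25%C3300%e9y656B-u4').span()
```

(0, 4)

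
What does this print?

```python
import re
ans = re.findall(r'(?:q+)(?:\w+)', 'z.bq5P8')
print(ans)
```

Pattern: one or more of a literal 'q' (non-capturing group); then one or more of a word character (non-capturing group).
Walking the string: at [3:7] → 'q5P8'.
With no groups in the pattern, `findall` gives back each whole match — 1 here.

['q5P8']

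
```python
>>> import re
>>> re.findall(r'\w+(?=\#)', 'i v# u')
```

Because the assertion is zero-width, the text it checks is not consumed and won't appear in the result.
No capturing groups, so `findall` returns the 1 full match string.

['v']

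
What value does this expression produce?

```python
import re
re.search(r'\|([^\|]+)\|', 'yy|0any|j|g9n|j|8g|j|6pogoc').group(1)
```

`re.search` tries every starting position until one works.
The match spans [2:8] → '|0any|'.
Captured: group 1 = '0any'.

'0any'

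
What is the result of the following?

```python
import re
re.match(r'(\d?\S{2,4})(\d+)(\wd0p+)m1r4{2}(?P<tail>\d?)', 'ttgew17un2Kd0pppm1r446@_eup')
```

None

With `match`, the pattern is implicitly anchored at the beginning.
Here the pattern fails at index 0, so the call returns None.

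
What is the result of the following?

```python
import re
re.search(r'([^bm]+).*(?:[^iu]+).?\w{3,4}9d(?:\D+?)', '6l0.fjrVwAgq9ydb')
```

None

The pattern matches one or more of any character except [bm] (captured); then zero or more of any character; then one or more of any character except [iu] (non-capturing group); then optionally any character, then 3 to 4 of a word character, then the literal '9d'; then one or more of a non-digit (lazy) (non-capturing group).
Here no position works, so the call returns None.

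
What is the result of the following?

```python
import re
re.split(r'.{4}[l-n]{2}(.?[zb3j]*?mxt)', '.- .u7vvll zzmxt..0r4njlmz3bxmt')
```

Pattern: exactly 4 of any character, then exactly 2 of a character in [l-n]; then optionally any character, then zero or more of one of [zb3j] (lazy), then the literal 'mxt' (captured).
`re.split` interleaves the captured-group text with the surrounding fragments.

['.- .', ' zzmxt', '..0r4njlmz3bxmt']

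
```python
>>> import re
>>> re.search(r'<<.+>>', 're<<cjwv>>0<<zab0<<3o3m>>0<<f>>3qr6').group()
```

The match spans [2:31] → '<<cjwv>>0<<zab0<<3o3m>>0<<f>>'.

'<<cjwv>>0<<zab0<<3o3m>>0<<f>>'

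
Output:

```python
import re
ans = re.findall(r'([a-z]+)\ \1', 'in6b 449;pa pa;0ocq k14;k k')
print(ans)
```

A backreference is literal: `\1` must see the identical characters the first group matched.
Walking the string: at [9:14] match 'pa pa', group 1 = 'pa'; at [24:27] match 'k k', group 1 = 'k'.
One capturing group, so `findall` returns just the captured substring from each match — 2 in all.

['pa', 'k']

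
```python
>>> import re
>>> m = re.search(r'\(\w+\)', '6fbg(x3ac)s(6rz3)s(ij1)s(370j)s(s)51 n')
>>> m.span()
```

The match spans [4:10] → '(x3ac)'.

(4, 10)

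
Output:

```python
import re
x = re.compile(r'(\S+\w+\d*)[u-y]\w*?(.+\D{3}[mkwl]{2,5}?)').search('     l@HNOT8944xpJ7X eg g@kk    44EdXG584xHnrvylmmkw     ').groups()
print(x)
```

The match spans [5:52] → 'l@HNOT8944xpJ7X eg g@kk    44EdXG584xHnrvylmmkw'.
Captured: group 1 = 'l@HNOT8944', group 2 = 'pJ7X eg g@kk    44EdXG584xHnrvylmmkw'.

('l@HNOT8944', 'pJ7X eg g@kk    44EdXG584xHnrvylmmkw')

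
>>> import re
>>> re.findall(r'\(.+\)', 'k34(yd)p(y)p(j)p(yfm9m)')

With no groups in the pattern, `findall` gives back each whole match — 1 here.

['(yd)p(y)p(j)p(yfm9m)']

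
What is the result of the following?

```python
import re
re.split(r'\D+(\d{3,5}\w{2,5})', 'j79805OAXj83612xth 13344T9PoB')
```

This matches one or more of a non-digit; then 3 to 5 of a digit, then 2 to 5 of a word character (captured).
Matches to split on: at [0:11] → 'j79805OAXj8'; at [15:29] → 'xth 13344T9PoB'.
With a capturing group present, the delimiter's captured portion is kept in the result list.

['', '79805OAXj8', '3612', '13344T9PoB', '']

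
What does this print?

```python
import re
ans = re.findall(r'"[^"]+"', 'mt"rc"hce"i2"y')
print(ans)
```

['"rc"', '"i2"']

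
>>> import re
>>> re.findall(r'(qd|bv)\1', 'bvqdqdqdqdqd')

['qd', 'qd']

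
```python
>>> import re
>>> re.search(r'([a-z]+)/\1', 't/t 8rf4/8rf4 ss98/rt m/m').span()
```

`\1` is not a pattern — it's the concrete string captured by group 1, re-applied verbatim.
Unlike `match`, `search` isn't anchored — it looks for the pattern anywhere in the string.
The match spans [0:3] → 't/t'.
Captured: group 1 = 't'.

(0, 3)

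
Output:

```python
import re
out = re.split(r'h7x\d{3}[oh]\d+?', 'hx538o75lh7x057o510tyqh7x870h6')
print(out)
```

The pattern matches the literal 'h7x', then exactly 3 of a digit; then one of [oh], then one or more of a digit (lazy).
A non-greedy quantifier consumes as few characters as it can — just enough that the remainder of the pattern still matches from where it stops; whatever follows it matches normally.
Matches to split on: at [9:17] → 'h7x057o5'; at [22:30] → 'h7x870h6'.
The string is cut at each match, leaving 3 pieces.

['hx538o75l', '10tyq', '']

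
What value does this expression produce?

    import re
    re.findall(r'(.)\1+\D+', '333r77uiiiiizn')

`\1` is not a pattern — it's the concrete string captured by group 1, re-applied verbatim.
Scanning left to right: at [0:4] match '333r', group 1 = '3'; at [4:14] match '77uiiiiizn', group 1 = '7'.
`findall` collects group 1 from each match (2 total).

['3', '7']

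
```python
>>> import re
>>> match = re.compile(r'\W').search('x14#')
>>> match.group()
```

This matches a non-word character.
The match spans [3:4] → '#'.

'#'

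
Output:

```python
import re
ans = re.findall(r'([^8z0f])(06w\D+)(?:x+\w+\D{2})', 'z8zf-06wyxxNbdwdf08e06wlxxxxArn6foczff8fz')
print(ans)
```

[('-', '06wyx')]

Pattern: any character except [8z0f] (captured); then the literal '06w', then one or more of a non-digit (captured); then one or more of a literal 'x', then one or more of a word character, then exactly 2 of a non-digit (non-capturing group).
`findall` packs the 2 group values into a tuple for every match.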